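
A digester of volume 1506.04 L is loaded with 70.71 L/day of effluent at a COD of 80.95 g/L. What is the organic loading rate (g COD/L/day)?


OLR = Q * S / V
= 70.71 * 80.95 / 1506.04
= 3.8007 g/L/day

3.8007 g/L/day


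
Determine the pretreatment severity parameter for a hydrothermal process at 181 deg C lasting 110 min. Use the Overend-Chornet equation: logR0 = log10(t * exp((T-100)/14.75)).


logR0 = log10(t * exp((T - 100) / 14.75))
= log10(110 * exp((181 - 100) / 14.75))
= 4.4263

4.4263


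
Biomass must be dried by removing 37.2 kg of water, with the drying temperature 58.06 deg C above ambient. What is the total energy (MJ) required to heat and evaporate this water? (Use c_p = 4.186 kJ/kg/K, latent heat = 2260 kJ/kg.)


E = m_water * (4.186 * dT + 2260) / 1000
= 37.2 * (4.186 * 58.06 + 2260) / 1000
= 93.1131 MJ

93.1131 MJ


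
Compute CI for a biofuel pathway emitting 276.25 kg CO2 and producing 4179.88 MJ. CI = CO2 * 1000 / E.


CI = CO2 * 1000 / E
= 276.25 * 1000 / 4179.88
= 66.0904 g CO2/MJ

66.0904 g CO2/MJ


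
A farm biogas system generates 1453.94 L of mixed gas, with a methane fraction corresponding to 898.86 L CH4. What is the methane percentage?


CH4% = V_CH4 / V_total * 100
= 898.86 / 1453.94 * 100
= 61.8224%

61.8224%


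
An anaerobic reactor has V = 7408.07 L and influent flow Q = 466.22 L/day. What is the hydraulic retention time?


HRT = V / Q
= 7408.07 / 466.22
= 15.8896 days

15.8896 days


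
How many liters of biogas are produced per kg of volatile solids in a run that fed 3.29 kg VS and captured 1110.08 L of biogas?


Y = V / VS
= 1110.08 / 3.29
= 337.4103 L/kg VS

337.4103 L/kg VS


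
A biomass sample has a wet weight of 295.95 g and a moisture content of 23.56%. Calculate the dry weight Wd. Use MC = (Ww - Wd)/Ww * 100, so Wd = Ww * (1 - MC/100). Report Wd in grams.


Wd = Ww * (1 - MC/100)
= 295.95 * (1 - 23.56/100)
= 226.2242 g

226.2242 g


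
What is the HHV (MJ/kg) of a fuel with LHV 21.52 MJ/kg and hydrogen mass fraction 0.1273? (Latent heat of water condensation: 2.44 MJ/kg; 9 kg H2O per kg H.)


HHV = LHV + H_frac * 9 * 2.44
= 21.52 + 0.1273 * 9 * 2.44
= 24.3155 MJ/kg

24.3155 MJ/kg


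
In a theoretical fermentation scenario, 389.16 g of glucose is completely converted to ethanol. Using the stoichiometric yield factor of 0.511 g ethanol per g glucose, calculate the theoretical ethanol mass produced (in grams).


Theoretical ethanol yield: m_EtOH = 0.511 * m_glucose
m_EtOH = 0.511 * 389.16 = 198.8608 g

198.8608 g


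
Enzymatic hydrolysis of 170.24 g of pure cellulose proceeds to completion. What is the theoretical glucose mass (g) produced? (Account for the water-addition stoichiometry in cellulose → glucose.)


glucose = cellulose * 180/162
= 170.24 * 180/162
= 189.1556 g

189.1556 g


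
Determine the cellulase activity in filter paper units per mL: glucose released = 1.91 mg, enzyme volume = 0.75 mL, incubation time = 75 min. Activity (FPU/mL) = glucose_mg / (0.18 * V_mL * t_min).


Activity = glucose_mg / (0.18 mg/umol * V_mL * t_min)
= 1.91 / (0.18 * 0.75 * 75)
= 0.1886 FPU/mL

0.1886 FPU/mL


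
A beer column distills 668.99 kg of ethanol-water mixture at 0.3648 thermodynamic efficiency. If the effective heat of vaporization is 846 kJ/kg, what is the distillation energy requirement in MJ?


E = m * 846 / (eta * 1000)
= 668.99 * 846 / (0.3648 * 1000)
= 1551.4406 MJ

1551.4406 MJ


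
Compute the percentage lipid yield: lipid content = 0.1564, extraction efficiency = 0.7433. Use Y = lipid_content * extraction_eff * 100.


Y = lipid_content * extraction_eff * 100
= 0.1564 * 0.7433 * 100
= 11.6252%

11.6252%


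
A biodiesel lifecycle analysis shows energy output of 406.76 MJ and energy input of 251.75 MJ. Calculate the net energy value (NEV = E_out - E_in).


NEV = E_out - E_in
= 406.76 - 251.75
= 155.0100 MJ

155.0100 MJ


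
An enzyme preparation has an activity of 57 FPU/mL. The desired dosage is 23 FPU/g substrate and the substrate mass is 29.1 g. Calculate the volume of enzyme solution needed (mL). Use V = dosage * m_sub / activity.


V = dosage * m_sub / activity
V = 23 * 29.1 / 57
V = 11.7421 mL

11.7421 mL


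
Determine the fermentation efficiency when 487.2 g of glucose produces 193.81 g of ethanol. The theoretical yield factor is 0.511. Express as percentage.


Fermentation efficiency = (actual / (0.511 * glucose)) * 100
= (193.81 / (0.511 * 487.2)) * 100
= 77.8481%

77.8481%


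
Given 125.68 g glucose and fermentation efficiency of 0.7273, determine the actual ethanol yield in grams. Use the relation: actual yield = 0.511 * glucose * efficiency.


Actual ethanol: m = 0.511 * 125.68 * 0.7273
m = 46.7090 g

46.7090 g


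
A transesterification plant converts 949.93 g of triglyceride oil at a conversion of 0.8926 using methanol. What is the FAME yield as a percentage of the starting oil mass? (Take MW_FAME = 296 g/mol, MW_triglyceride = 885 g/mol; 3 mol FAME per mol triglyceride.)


m_FAME = oil * conv * (3 * 296 / 885) = oil * conv * (888/885)
= 949.93 * 0.8926 * 888 / 885
= 850.7818 g
Y = m_FAME / oil * 100 = conv * (888/885) * 100
= 0.8926 * 888 / 885 * 100
= 89.56%

89.56%


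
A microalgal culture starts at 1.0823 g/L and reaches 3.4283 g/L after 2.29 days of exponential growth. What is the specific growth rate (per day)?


mu = ln(X2/X1) / dt
= ln(3.4283/1.0823) / 2.29
= 0.5035 per day

0.5035 per day


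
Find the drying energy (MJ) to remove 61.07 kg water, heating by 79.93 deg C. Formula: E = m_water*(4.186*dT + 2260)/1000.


E = m_water * (4.186 * dT + 2260) / 1000
= 61.07 * (4.186 * 79.93 + 2260) / 1000
= 158.4514 MJ

158.4514 MJ


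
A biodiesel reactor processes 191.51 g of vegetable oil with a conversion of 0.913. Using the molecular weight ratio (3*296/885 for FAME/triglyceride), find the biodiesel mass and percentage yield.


m_FAME = oil * conv * (3 * 296 / 885) = oil * conv * (888/885)
= 191.51 * 0.913 * 888 / 885
= 175.4413 g
Y = m_FAME / oil * 100 = conv * (888/885) * 100
= 0.913 * 888 / 885 * 100
= 91.61%

175.4413 g FAME; Y = 91.61%


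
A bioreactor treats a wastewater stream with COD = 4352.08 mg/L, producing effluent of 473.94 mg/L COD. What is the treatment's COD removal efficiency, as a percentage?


eta = (COD_in - COD_out) / COD_in * 100
= (4352.08 - 473.94) / 4352.08 * 100
= 89.1100%

89.1100%


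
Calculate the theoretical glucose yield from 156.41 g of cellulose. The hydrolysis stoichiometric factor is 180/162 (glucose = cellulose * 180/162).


glucose = cellulose * 180/162
= 156.41 * 180/162
= 173.7889 g

173.7889 g


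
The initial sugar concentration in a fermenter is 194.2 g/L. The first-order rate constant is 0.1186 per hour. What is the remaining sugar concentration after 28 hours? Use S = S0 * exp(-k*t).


S = S0 * exp(-k * t)
S = 194.2 * exp(-0.1186 * 28)
S = 7.0153 g/L

7.0153 g/L


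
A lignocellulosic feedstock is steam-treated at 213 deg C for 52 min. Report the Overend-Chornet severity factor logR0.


logR0 = log10(t * exp((T - 100) / 14.75))
= log10(52 * exp((213 - 100) / 14.75))
= 5.0431

5.0431


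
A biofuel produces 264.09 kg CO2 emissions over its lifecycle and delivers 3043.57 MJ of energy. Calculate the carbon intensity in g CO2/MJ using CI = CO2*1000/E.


CI = CO2 * 1000 / E
= 264.09 * 1000 / 3043.57
= 86.7698 g CO2/MJ

86.7698 g CO2/MJ


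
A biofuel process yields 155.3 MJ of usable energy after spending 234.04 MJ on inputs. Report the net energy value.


NEV = E_out - E_in
= 155.3 - 234.04
= -78.7400 MJ

-78.7400 MJ


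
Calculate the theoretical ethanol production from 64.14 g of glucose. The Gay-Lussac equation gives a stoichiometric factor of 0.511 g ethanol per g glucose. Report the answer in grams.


Theoretical ethanol yield: m_EtOH = 0.511 * m_glucose
m_EtOH = 0.511 * 64.14 = 32.7755 g

32.7755 g


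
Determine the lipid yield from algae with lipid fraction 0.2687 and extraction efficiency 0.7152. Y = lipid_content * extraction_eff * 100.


Y = lipid_content * extraction_eff * 100
= 0.2687 * 0.7152 * 100
= 19.2174%

19.2174%


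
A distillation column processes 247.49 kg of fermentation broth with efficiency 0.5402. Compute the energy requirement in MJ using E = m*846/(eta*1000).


E = m * 846 / (eta * 1000)
= 247.49 * 846 / (0.5402 * 1000)
= 387.5908 MJ

387.5908 MJ


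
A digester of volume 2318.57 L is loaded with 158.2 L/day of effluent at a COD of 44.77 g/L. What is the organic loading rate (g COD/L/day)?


OLR = Q * S / V
= 158.2 * 44.77 / 2318.57
= 3.0547 g/L/day

3.0547 g/L/day


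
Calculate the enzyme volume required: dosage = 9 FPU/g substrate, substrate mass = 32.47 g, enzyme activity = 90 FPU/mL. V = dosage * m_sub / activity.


V = dosage * m_sub / activity
V = 9 * 32.47 / 90
V = 3.2470 mL

3.2470 mL


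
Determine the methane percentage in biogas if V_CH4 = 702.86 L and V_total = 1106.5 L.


CH4% = V_CH4 / V_total * 100
= 702.86 / 1106.5 * 100
= 63.5210%

63.5210%


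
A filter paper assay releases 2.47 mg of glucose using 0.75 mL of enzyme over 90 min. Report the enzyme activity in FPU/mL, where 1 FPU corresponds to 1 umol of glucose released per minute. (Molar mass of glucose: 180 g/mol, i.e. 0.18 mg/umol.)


Activity = glucose_mg / (0.18 mg/umol * V_mL * t_min)
= 2.47 / (0.18 * 0.75 * 90)
= 0.2033 FPU/mL

0.2033 FPU/mL


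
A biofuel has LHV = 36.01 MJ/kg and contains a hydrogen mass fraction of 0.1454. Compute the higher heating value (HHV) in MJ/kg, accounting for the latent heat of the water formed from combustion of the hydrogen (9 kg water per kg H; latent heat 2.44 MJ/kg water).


HHV = LHV + H_frac * 9 * 2.44
= 36.01 + 0.1454 * 9 * 2.44
= 39.2030 MJ/kg

39.2030 MJ/kg


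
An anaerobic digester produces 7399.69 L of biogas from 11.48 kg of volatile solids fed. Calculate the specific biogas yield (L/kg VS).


Y = V / VS
= 7399.69 / 11.48
= 644.5723 L/kg VS

644.5723 L/kg VS


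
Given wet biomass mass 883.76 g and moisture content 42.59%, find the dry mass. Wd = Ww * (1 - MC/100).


Wd = Ww * (1 - MC/100)
= 883.76 * (1 - 42.59/100)
= 507.3666 g

507.3666 g


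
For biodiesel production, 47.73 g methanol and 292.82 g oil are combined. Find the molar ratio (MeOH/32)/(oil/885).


Molar ratio = n_MeOH / n_oil = (MeOH/32) / (oil/885) = (MeOH * 885) / (32 * oil)
= (47.73 * 885) / (32 * 292.82)
= 4.5080

4.5080


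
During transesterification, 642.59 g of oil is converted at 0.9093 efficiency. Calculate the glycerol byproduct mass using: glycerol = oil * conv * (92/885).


glycerol = oil * conv * (92/885)
= 642.59 * 0.9093 * 92 / 885
= 60.7415 g

60.7415 g


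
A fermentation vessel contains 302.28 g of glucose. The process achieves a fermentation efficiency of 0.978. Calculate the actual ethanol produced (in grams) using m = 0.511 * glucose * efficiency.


Actual ethanol: m = 0.511 * 302.28 * 0.978
m = 151.0668 g

151.0668 g


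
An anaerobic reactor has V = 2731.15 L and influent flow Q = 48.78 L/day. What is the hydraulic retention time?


HRT = V / Q
= 2731.15 / 48.78
= 55.9891 days

55.9891 days


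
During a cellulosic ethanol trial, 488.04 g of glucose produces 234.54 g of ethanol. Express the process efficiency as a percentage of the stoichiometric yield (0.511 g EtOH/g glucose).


Fermentation efficiency = (actual / (0.511 * glucose)) * 100
= (234.54 / (0.511 * 488.04)) * 100
= 94.0461%

94.0461%


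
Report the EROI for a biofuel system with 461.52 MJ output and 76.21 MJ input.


EROI = E_out / E_in
= 461.52 / 76.21
= 6.0559

6.0559


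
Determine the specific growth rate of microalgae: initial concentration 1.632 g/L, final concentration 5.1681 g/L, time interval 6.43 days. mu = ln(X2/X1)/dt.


mu = ln(X2/X1) / dt
= ln(5.1681/1.632) / 6.43
= 0.1793 per day

0.1793 per day


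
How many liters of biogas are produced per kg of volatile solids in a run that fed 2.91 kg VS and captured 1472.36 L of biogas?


Y = V / VS
= 1472.36 / 2.91
= 505.9656 L/kg VS

505.9656 L/kg VS


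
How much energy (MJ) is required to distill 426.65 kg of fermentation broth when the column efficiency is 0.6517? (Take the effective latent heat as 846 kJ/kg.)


E = m * 846 / (eta * 1000)
= 426.65 * 846 / (0.6517 * 1000)
= 553.8528 MJ

553.8528 MJ


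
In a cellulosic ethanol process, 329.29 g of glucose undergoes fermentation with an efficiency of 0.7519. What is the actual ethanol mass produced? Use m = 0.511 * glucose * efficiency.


Actual ethanol: m = 0.511 * 329.29 * 0.7519
m = 126.5201 g

126.5201 g


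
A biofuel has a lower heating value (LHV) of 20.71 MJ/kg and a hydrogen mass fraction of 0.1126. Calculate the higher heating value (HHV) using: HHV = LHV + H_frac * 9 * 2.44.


HHV = LHV + H_frac * 9 * 2.44
= 20.71 + 0.1126 * 9 * 2.44
= 23.1827 MJ/kg

23.1827 MJ/kg


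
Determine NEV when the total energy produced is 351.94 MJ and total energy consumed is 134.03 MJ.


NEV = E_out - E_in
= 351.94 - 134.03
= 217.9100 MJ

217.9100 MJ


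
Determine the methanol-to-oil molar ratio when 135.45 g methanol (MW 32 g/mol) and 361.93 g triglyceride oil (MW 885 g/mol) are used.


Molar ratio = n_MeOH / n_oil = (MeOH/32) / (oil/885) = (MeOH * 885) / (32 * oil)
= (135.45 * 885) / (32 * 361.93)
= 10.3502

10.3502


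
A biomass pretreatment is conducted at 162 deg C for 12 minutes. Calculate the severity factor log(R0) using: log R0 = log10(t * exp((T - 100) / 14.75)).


logR0 = log10(t * exp((T - 100) / 14.75))
= log10(12 * exp((162 - 100) / 14.75))
= 2.9047

2.9047


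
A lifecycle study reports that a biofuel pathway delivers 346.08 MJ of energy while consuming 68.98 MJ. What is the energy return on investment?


EROI = E_out / E_in
= 346.08 / 68.98
= 5.0171

5.0171


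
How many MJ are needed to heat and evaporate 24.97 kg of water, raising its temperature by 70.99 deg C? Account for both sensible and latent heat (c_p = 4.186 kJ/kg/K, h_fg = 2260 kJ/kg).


E = m_water * (4.186 * dT + 2260) / 1000
= 24.97 * (4.186 * 70.99 + 2260) / 1000
= 63.8524 MJ

63.8524 MJ


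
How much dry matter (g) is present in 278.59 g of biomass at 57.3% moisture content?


Wd = Ww * (1 - MC/100)
= 278.59 * (1 - 57.3/100)
= 118.9579 g

118.9579 g


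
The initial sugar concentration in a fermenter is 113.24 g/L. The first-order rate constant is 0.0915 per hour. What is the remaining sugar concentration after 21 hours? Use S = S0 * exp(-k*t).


S = S0 * exp(-k * t)
S = 113.24 * exp(-0.0915 * 21)
S = 16.5769 g/L

16.5769 g/L


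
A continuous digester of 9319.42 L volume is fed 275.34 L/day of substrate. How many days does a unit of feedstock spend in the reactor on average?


HRT = V / Q
= 9319.42 / 275.34
= 33.8470 days

33.8470 days


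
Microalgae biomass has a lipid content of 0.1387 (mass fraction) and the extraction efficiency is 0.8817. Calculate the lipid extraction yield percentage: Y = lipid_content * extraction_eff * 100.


Y = lipid_content * extraction_eff * 100
= 0.1387 * 0.8817 * 100
= 12.2292%

12.2292%


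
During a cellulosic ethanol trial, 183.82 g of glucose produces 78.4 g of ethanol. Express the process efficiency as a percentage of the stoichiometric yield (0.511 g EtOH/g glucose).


Fermentation efficiency = (actual / (0.511 * glucose)) * 100
= (78.4 / (0.511 * 183.82)) * 100
= 83.4646%

83.4646%


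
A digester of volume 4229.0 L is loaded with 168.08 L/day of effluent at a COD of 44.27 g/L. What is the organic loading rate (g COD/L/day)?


OLR = Q * S / V
= 168.08 * 44.27 / 4229.0
= 1.7595 g/L/day

1.7595 g/L/day


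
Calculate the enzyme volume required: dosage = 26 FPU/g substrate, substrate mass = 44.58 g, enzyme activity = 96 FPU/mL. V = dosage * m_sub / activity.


V = dosage * m_sub / activity
V = 26 * 44.58 / 96
V = 12.0737 mL

12.0737 mL


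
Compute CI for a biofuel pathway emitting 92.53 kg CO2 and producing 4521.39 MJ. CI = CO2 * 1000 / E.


CI = CO2 * 1000 / E
= 92.53 * 1000 / 4521.39
= 20.4649 g CO2/MJ

20.4649 g CO2/MJ


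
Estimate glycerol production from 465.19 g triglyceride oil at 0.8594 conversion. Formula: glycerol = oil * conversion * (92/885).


glycerol = oil * conv * (92/885)
= 465.19 * 0.8594 * 92 / 885
= 41.5595 g

41.5595 g


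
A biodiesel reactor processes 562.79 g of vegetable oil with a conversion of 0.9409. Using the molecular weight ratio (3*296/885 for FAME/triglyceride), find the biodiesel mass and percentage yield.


m_FAME = oil * conv * (3 * 296 / 885) = oil * conv * (888/885)
= 562.79 * 0.9409 * 888 / 885
= 531.3241 g
Y = m_FAME / oil * 100 = conv * (888/885) * 100
= 0.9409 * 888 / 885 * 100
= 94.41%

531.3241 g FAME; Y = 94.41%


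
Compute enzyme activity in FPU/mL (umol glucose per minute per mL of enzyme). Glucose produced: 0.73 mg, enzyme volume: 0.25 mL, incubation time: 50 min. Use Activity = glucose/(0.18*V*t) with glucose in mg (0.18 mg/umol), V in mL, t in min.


Activity = glucose_mg / (0.18 mg/umol * V_mL * t_min)
= 0.73 / (0.18 * 0.25 * 50)
= 0.3244 FPU/mL

0.3244 FPU/mL


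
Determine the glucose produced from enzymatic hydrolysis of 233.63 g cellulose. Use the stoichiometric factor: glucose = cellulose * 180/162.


glucose = cellulose * 180/162
= 233.63 * 180/162
= 259.5889 g

259.5889 g


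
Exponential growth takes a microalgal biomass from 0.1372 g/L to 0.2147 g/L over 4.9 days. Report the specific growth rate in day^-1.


mu = ln(X2/X1) / dt
= ln(0.2147/0.1372) / 4.9
= 0.0914 per day

0.0914 per day


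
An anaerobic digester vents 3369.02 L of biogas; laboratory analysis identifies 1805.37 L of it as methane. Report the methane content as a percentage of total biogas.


CH4% = V_CH4 / V_total * 100
= 1805.37 / 3369.02 * 100
= 53.5874%

53.5874%


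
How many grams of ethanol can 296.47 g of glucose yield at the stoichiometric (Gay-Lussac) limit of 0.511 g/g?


Theoretical ethanol yield: m_EtOH = 0.511 * m_glucose
m_EtOH = 0.511 * 296.47 = 151.4962 g

151.4962 g


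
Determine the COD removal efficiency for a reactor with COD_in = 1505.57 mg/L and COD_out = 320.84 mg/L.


eta = (COD_in - COD_out) / COD_in * 100
= (1505.57 - 320.84) / 1505.57 * 100
= 78.6898%

78.6898%


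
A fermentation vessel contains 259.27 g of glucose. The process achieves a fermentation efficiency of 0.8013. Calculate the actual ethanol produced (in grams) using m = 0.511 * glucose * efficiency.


Actual ethanol: m = 0.511 * 259.27 * 0.8013
m = 106.1618 g

106.1618 g


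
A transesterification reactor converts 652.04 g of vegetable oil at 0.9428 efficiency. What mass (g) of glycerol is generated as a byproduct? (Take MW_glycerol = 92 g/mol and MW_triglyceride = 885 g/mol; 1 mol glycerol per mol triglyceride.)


glycerol = oil * conv * (92/885)
= 652.04 * 0.9428 * 92 / 885
= 63.9055 g

63.9055 g


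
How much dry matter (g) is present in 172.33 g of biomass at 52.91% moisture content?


Wd = Ww * (1 - MC/100)
= 172.33 * (1 - 52.91/100)
= 81.1502 g

81.1502 g


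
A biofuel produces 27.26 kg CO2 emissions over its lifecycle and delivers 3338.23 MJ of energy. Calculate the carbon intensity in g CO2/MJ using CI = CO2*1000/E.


CI = CO2 * 1000 / E
= 27.26 * 1000 / 3338.23
= 8.1660 g CO2/MJ

8.1660 g CO2/MJ


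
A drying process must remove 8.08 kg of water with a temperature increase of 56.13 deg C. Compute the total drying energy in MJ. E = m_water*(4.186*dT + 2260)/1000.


E = m_water * (4.186 * dT + 2260) / 1000
= 8.08 * (4.186 * 56.13 + 2260) / 1000
= 20.1593 MJ

20.1593 MJ


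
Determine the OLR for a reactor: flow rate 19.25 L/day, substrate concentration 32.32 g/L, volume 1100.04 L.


OLR = Q * S / V
= 19.25 * 32.32 / 1100.04
= 0.5656 g/L/day

0.5656 g/L/day


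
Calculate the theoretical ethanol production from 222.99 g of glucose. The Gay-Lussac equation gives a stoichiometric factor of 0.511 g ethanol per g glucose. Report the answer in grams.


Theoretical ethanol yield: m_EtOH = 0.511 * m_glucose
m_EtOH = 0.511 * 222.99 = 113.9479 g

113.9479 g


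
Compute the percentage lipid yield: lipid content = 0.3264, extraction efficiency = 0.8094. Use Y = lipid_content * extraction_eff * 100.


Y = lipid_content * extraction_eff * 100
= 0.3264 * 0.8094 * 100
= 26.4188%

26.4188%


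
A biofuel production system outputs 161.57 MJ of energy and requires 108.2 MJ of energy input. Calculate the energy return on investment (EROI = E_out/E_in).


EROI = E_out / E_in
= 161.57 / 108.2
= 1.4933

1.4933


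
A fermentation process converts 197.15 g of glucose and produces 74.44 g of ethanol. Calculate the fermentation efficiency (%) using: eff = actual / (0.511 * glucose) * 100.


Fermentation efficiency = (actual / (0.511 * glucose)) * 100
= (74.44 / (0.511 * 197.15)) * 100
= 73.8905%

73.8905%


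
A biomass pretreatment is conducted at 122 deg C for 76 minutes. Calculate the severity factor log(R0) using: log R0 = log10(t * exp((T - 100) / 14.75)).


logR0 = log10(t * exp((T - 100) / 14.75))
= log10(76 * exp((122 - 100) / 14.75))
= 2.5286

2.5286


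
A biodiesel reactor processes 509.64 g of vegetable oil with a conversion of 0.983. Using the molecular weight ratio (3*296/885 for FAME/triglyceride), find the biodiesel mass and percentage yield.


m_FAME = oil * conv * (3 * 296 / 885) = oil * conv * (888/885)
= 509.64 * 0.983 * 888 / 885
= 502.6743 g
Y = m_FAME / oil * 100 = conv * (888/885) * 100
= 0.983 * 888 / 885 * 100
= 98.63%

502.6743 g FAME; Y = 98.63%


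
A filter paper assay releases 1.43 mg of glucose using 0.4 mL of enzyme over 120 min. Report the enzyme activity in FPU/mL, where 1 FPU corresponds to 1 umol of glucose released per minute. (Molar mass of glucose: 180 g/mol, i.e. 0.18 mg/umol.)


Activity = glucose_mg / (0.18 mg/umol * V_mL * t_min)
= 1.43 / (0.18 * 0.4 * 120)
= 0.1655 FPU/mL

0.1655 FPU/mL


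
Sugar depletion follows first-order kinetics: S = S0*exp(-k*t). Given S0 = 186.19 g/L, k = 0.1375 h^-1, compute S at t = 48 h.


S = S0 * exp(-k * t)
S = 186.19 * exp(-0.1375 * 48)
S = 0.2533 g/L

0.2533 g/L


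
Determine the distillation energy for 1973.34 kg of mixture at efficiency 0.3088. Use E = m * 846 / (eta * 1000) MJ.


E = m * 846 / (eta * 1000)
= 1973.34 * 846 / (0.3088 * 1000)
= 5406.2359 MJ

5406.2359 MJ


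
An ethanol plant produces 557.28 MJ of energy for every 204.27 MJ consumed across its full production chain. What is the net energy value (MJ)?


NEV = E_out - E_in
= 557.28 - 204.27
= 353.0100 MJ

353.0100 MJ


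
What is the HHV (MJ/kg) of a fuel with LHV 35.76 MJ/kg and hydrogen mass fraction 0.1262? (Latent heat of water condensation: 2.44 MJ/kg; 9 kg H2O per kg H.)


HHV = LHV + H_frac * 9 * 2.44
= 35.76 + 0.1262 * 9 * 2.44
= 38.5314 MJ/kg

38.5314 MJ/kg


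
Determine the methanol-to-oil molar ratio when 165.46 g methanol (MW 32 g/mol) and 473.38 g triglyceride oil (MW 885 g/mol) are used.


Molar ratio = n_MeOH / n_oil = (MeOH/32) / (oil/885) = (MeOH * 885) / (32 * oil)
= (165.46 * 885) / (32 * 473.38)
= 9.6667

9.6667


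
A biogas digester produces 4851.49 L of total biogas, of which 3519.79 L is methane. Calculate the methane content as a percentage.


CH4% = V_CH4 / V_total * 100
= 3519.79 / 4851.49 * 100
= 72.5507%

72.5507%


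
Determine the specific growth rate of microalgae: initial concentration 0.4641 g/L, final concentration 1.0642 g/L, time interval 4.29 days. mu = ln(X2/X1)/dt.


mu = ln(X2/X1) / dt
= ln(1.0642/0.4641) / 4.29
= 0.1934 per day

0.1934 per day


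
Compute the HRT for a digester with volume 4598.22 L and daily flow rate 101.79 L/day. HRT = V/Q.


HRT = V / Q
= 4598.22 / 101.79
= 45.1736 days

45.1736 days


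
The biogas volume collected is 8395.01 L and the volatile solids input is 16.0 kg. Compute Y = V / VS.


Y = V / VS
= 8395.01 / 16.0
= 524.6881 L/kg VS

524.6881 L/kg VS


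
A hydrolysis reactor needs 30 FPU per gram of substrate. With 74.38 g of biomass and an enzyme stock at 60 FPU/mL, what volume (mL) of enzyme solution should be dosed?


V = dosage * m_sub / activity
V = 30 * 74.38 / 60
V = 37.1900 mL

37.1900 mL


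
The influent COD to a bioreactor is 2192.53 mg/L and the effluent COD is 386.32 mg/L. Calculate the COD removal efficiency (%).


eta = (COD_in - COD_out) / COD_in * 100
= (2192.53 - 386.32) / 2192.53 * 100
= 82.3802%

82.3802%


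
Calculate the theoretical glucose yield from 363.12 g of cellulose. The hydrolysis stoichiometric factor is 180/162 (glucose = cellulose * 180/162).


glucose = cellulose * 180/162
= 363.12 * 180/162
= 403.4667 g

403.4667 g


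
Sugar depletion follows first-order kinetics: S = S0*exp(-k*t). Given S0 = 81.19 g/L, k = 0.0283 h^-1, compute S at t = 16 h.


S = S0 * exp(-k * t)
S = 81.19 * exp(-0.0283 * 16)
S = 51.6243 g/L

51.6243 g/L


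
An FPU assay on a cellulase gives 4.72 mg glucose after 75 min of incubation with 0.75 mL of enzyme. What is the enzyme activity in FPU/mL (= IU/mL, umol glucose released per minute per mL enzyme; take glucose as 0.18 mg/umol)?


Activity = glucose_mg / (0.18 mg/umol * V_mL * t_min)
= 4.72 / (0.18 * 0.75 * 75)
= 0.4662 FPU/mL

0.4662 FPU/mL


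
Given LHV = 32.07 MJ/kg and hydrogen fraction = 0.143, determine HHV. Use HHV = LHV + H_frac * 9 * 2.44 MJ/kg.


HHV = LHV + H_frac * 9 * 2.44
= 32.07 + 0.143 * 9 * 2.44
= 35.2103 MJ/kg

35.2103 MJ/kg


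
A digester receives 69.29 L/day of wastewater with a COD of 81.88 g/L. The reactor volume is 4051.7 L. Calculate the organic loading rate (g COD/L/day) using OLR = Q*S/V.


OLR = Q * S / V
= 69.29 * 81.88 / 4051.7
= 1.4003 g/L/day

1.4003 g/L/day


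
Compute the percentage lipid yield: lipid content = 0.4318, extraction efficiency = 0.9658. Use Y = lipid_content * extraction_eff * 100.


Y = lipid_content * extraction_eff * 100
= 0.4318 * 0.9658 * 100
= 41.7032%

41.7032%


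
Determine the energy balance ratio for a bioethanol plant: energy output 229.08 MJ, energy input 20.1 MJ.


EROI = E_out / E_in
= 229.08 / 20.1
= 11.3970

11.3970


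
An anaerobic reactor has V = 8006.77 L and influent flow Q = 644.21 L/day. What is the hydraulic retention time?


HRT = V / Q
= 8006.77 / 644.21
= 12.4288 days

12.4288 days


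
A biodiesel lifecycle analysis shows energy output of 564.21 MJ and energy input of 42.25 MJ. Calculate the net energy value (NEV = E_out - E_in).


NEV = E_out - E_in
= 564.21 - 42.25
= 521.9600 MJ

521.9600 MJ


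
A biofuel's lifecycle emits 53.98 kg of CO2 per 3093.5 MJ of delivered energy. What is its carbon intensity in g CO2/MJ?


CI = CO2 * 1000 / E
= 53.98 * 1000 / 3093.5
= 17.4495 g CO2/MJ

17.4495 g CO2/MJ


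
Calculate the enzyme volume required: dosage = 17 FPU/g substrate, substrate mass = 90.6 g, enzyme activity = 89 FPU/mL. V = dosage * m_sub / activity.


V = dosage * m_sub / activity
V = 17 * 90.6 / 89
V = 17.3056 mL

17.3056 mL


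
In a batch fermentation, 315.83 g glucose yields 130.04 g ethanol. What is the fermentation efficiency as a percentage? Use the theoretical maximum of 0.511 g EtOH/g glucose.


Fermentation efficiency = (actual / (0.511 * glucose)) * 100
= (130.04 / (0.511 * 315.83)) * 100
= 80.5754%

80.5754%


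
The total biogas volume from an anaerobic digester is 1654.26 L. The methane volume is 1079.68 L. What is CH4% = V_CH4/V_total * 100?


CH4% = V_CH4 / V_total * 100
= 1079.68 / 1654.26 * 100
= 65.2666%

65.2666%


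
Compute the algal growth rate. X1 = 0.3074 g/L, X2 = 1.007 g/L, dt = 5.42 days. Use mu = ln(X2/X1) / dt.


mu = ln(X2/X1) / dt
= ln(1.007/0.3074) / 5.42
= 0.2189 per day

0.2189 per day


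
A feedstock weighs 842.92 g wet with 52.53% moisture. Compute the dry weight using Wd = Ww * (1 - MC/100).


Wd = Ww * (1 - MC/100)
= 842.92 * (1 - 52.53/100)
= 400.1341 g

400.1341 g


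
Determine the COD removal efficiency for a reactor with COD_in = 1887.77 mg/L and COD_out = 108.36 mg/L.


eta = (COD_in - COD_out) / COD_in * 100
= (1887.77 - 108.36) / 1887.77 * 100
= 94.2599%

94.2599%


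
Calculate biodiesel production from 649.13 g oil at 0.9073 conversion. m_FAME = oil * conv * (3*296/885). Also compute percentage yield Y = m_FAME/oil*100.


m_FAME = oil * conv * (3 * 296 / 885) = oil * conv * (888/885)
= 649.13 * 0.9073 * 888 / 885
= 590.9521 g
Y = m_FAME / oil * 100 = conv * (888/885) * 100
= 0.9073 * 888 / 885 * 100
= 91.04%

590.9521 g FAME; Y = 91.04%


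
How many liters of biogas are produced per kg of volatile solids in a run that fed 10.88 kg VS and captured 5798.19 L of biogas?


Y = V / VS
= 5798.19 / 10.88
= 532.9219 L/kg VS

532.9219 L/kg VS


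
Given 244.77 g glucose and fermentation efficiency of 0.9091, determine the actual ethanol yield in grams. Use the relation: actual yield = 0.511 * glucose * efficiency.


Actual ethanol: m = 0.511 * 244.77 * 0.9091
m = 113.7079 g

113.7079 g


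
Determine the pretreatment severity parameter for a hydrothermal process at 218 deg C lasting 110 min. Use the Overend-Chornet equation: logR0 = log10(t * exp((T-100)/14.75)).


logR0 = log10(t * exp((T - 100) / 14.75))
= log10(110 * exp((218 - 100) / 14.75))
= 5.5157

5.5157


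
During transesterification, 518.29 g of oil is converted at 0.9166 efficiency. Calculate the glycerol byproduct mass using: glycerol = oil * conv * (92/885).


glycerol = oil * conv * (92/885)
= 518.29 * 0.9166 * 92 / 885
= 49.3852 g

49.3852 g


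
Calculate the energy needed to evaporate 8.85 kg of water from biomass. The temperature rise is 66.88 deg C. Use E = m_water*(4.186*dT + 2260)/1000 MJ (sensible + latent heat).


E = m_water * (4.186 * dT + 2260) / 1000
= 8.85 * (4.186 * 66.88 + 2260) / 1000
= 22.4786 MJ

22.4786 MJ


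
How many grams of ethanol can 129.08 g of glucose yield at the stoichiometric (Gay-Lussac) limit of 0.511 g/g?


Theoretical ethanol yield: m_EtOH = 0.511 * m_glucose
m_EtOH = 0.511 * 129.08 = 65.9599 g

65.9599 g


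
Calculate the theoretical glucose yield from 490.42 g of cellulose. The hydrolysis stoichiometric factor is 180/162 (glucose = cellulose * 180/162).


glucose = cellulose * 180/162
= 490.42 * 180/162
= 544.9111 g

544.9111 g


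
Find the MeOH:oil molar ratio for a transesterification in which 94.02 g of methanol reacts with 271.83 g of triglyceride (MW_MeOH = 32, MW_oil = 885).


Molar ratio = n_MeOH / n_oil = (MeOH/32) / (oil/885) = (MeOH * 885) / (32 * oil)
= (94.02 * 885) / (32 * 271.83)
= 9.5657

9.5657


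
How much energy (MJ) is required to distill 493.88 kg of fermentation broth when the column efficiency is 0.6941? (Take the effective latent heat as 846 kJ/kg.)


E = m * 846 / (eta * 1000)
= 493.88 * 846 / (0.6941 * 1000)
= 601.9629 MJ

601.9629 MJ


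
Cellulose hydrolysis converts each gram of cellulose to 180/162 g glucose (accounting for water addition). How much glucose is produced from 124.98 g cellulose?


glucose = cellulose * 180/162
= 124.98 * 180/162
= 138.8667 g

138.8667 g


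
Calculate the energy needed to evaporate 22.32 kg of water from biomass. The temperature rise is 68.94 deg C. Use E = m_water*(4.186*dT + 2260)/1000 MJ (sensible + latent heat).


E = m_water * (4.186 * dT + 2260) / 1000
= 22.32 * (4.186 * 68.94 + 2260) / 1000
= 56.8844 MJ

56.8844 MJ


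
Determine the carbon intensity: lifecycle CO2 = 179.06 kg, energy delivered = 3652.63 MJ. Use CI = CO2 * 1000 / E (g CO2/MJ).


CI = CO2 * 1000 / E
= 179.06 * 1000 / 3652.63
= 49.0222 g CO2/MJ

49.0222 g CO2/MJ


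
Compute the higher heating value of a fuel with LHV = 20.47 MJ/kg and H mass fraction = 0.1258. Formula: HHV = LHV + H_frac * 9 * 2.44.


HHV = LHV + H_frac * 9 * 2.44
= 20.47 + 0.1258 * 9 * 2.44
= 23.2326 MJ/kg

23.2326 MJ/kg


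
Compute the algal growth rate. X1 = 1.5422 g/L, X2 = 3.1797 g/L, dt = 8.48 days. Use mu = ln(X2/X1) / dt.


mu = ln(X2/X1) / dt
= ln(3.1797/1.5422) / 8.48
= 0.0853 per day

0.0853 per day


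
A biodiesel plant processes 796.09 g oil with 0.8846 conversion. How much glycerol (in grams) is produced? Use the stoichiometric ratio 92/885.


glycerol = oil * conv * (92/885)
= 796.09 * 0.8846 * 92 / 885
= 73.2072 g

73.2072 g


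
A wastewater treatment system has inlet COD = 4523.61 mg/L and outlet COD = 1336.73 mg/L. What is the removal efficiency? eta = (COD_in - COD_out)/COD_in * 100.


eta = (COD_in - COD_out) / COD_in * 100
= (4523.61 - 1336.73) / 4523.61 * 100
= 70.4499%

70.4499%


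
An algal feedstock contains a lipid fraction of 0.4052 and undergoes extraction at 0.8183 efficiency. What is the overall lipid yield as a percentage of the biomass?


Y = lipid_content * extraction_eff * 100
= 0.4052 * 0.8183 * 100
= 33.1575%

33.1575%


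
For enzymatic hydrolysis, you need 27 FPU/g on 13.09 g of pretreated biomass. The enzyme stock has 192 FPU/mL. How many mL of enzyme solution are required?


V = dosage * m_sub / activity
V = 27 * 13.09 / 192
V = 1.8408 mL

1.8408 mL


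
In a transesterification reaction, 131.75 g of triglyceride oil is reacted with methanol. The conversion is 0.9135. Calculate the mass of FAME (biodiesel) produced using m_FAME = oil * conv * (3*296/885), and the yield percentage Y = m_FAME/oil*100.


m_FAME = oil * conv * (3 * 296 / 885) = oil * conv * (888/885)
= 131.75 * 0.9135 * 888 / 885
= 120.7616 g
Y = m_FAME / oil * 100 = conv * (888/885) * 100
= 0.9135 * 888 / 885 * 100
= 91.66%

120.7616 g FAME; Y = 91.66%


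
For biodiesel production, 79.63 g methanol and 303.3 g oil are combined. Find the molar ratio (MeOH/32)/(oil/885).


Molar ratio = n_MeOH / n_oil = (MeOH/32) / (oil/885) = (MeOH * 885) / (32 * oil)
= (79.63 * 885) / (32 * 303.3)
= 7.2610

7.2610


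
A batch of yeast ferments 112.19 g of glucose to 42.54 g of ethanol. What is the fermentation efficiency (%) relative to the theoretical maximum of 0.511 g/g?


Fermentation efficiency = (actual / (0.511 * glucose)) * 100
= (42.54 / (0.511 * 112.19)) * 100
= 74.2032%

74.2032%


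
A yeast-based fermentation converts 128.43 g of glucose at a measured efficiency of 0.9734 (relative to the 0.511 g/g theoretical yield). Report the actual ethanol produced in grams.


Actual ethanol: m = 0.511 * 128.43 * 0.9734
m = 63.8820 g

63.8820 g


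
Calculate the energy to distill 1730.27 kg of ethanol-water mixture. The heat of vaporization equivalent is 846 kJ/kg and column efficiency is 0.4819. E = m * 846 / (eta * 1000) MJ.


E = m * 846 / (eta * 1000)
= 1730.27 * 846 / (0.4819 * 1000)
= 3037.5771 MJ

3037.5771 MJ


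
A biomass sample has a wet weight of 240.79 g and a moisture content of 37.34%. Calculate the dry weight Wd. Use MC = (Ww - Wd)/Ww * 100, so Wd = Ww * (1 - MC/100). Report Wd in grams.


Wd = Ww * (1 - MC/100)
= 240.79 * (1 - 37.34/100)
= 150.8790 g

150.8790 g


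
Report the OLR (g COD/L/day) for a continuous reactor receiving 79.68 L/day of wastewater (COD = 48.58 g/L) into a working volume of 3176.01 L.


OLR = Q * S / V
= 79.68 * 48.58 / 3176.01
= 1.2188 g/L/day

1.2188 g/L/day


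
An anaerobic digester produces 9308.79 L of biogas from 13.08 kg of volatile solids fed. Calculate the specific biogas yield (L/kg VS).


Y = V / VS
= 9308.79 / 13.08
= 711.6812 L/kg VS

711.6812 L/kg VS


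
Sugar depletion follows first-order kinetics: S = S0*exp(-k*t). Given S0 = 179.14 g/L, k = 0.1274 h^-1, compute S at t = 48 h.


S = S0 * exp(-k * t)
S = 179.14 * exp(-0.1274 * 48)
S = 0.3957 g/L

0.3957 g/L


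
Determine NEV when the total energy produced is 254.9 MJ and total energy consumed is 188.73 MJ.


NEV = E_out - E_in
= 254.9 - 188.73
= 66.1700 MJ

66.1700 MJ


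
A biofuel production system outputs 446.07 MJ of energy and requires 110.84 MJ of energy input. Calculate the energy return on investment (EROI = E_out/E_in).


EROI = E_out / E_in
= 446.07 / 110.84
= 4.0244

4.0244


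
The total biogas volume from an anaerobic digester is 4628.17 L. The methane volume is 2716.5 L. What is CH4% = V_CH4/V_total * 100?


CH4% = V_CH4 / V_total * 100
= 2716.5 / 4628.17 * 100
= 58.6949%

58.6949%


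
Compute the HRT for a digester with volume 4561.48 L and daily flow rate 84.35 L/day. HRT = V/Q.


HRT = V / Q
= 4561.48 / 84.35
= 54.0780 days

54.0780 days


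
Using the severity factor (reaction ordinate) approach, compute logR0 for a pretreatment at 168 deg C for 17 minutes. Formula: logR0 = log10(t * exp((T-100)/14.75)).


logR0 = log10(t * exp((T - 100) / 14.75))
= log10(17 * exp((168 - 100) / 14.75))
= 3.2326

3.2326


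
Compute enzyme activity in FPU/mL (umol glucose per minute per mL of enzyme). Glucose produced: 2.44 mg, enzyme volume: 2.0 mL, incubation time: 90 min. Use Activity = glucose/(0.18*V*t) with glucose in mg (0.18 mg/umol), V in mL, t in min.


Activity = glucose_mg / (0.18 mg/umol * V_mL * t_min)
= 2.44 / (0.18 * 2.0 * 90)
= 0.0753 FPU/mL

0.0753 FPU/mL


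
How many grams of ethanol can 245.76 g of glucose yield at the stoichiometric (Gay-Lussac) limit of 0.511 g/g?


Theoretical ethanol yield: m_EtOH = 0.511 * m_glucose
m_EtOH = 0.511 * 245.76 = 125.5834 g

125.5834 g


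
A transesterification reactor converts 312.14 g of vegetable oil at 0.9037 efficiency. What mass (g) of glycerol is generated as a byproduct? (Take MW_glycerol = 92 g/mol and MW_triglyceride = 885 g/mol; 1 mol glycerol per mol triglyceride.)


glycerol = oil * conv * (92/885)
= 312.14 * 0.9037 * 92 / 885
= 29.3237 g

29.3237 g


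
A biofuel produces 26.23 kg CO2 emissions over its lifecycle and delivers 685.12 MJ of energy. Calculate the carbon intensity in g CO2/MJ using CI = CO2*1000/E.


CI = CO2 * 1000 / E
= 26.23 * 1000 / 685.12
= 38.2853 g CO2/MJ

38.2853 g CO2/MJ


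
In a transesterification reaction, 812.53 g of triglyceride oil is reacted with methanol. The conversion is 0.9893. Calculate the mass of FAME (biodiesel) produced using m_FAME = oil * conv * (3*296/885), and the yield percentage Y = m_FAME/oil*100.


m_FAME = oil * conv * (3 * 296 / 885) = oil * conv * (888/885)
= 812.53 * 0.9893 * 888 / 885
= 806.5608 g
Y = m_FAME / oil * 100 = conv * (888/885) * 100
= 0.9893 * 888 / 885 * 100
= 99.27%

806.5608 g FAME; Y = 99.27%


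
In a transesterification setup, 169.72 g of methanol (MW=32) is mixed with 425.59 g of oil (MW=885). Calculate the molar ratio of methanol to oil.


Molar ratio = n_MeOH / n_oil = (MeOH/32) / (oil/885) = (MeOH * 885) / (32 * oil)
= (169.72 * 885) / (32 * 425.59)
= 11.0290

11.0290


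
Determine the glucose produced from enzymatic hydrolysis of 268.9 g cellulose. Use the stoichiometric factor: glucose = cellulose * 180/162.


glucose = cellulose * 180/162
= 268.9 * 180/162
= 298.7778 g

298.7778 g


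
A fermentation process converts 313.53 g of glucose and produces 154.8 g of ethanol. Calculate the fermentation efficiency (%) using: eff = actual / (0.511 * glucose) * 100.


Fermentation efficiency = (actual / (0.511 * glucose)) * 100
= (154.8 / (0.511 * 313.53)) * 100
= 96.6209%

96.6209%


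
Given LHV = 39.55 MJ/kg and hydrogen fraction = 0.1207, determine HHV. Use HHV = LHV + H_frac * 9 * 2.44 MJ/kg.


HHV = LHV + H_frac * 9 * 2.44
= 39.55 + 0.1207 * 9 * 2.44
= 42.2006 MJ/kg

42.2006 MJ/kg


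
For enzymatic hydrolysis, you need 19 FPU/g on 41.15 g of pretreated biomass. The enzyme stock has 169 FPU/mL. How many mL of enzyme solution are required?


V = dosage * m_sub / activity
V = 19 * 41.15 / 169
V = 4.6263 mL

4.6263 mL


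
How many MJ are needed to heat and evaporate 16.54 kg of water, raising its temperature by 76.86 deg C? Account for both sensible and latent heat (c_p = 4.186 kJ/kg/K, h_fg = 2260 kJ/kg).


E = m_water * (4.186 * dT + 2260) / 1000
= 16.54 * (4.186 * 76.86 + 2260) / 1000
= 42.7019 MJ

42.7019 MJ
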